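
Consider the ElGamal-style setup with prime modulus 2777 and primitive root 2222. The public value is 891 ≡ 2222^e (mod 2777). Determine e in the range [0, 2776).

1212

Baby-step giant-step with m = ceil(sqrt(2776)) = 53.
Baby table (2222^j mod 2777 for j=0..52):
  0:1  1:2222  2:2555  3:1022  4:2075  5:830  6:332  7:1799
  8:1275  9:510  10:204  11:637  12:1921  13:213  14:1196  15:2700
  16:1080  17:432  18:1839  19:1291  20:2738  21:2206  22:327  23:1797
  24:2385  25:954  26:937  27:2041  28:261  29:2326  30:375  31:150
  32:60  33:24  34:565  35:226  36:2312  37:2591  38:481  39:2414
  40:1521  41:53  42:1132  43:2119  44:1403  45:1672  46:2335  47:934
  48:929  49:927  50:2037  51:2481  52:437
Giant step factor: 2222^(-53) ≡ 2329 (mod 2777).
Scan 891·2329^i mod 2777 for i = 0, 1, …:
  i=0: 891   i=1: 720   i=2: 2349   i=3: 131
  i=4: 2406   i=5: 2365   i=6: 1294   i=7: 681
  i=8: 382   i=9: 1038     …   i=21: 2716
  i=22: 2335
Match at i=22, j=46: e = 22·53 + 46 = 1212.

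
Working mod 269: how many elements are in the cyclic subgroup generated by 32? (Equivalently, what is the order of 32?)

268

The order of 32 must divide p − 1 = 268 = 2^2 · 67.
Divisors: 1, 2, 4, 67, 134, 268.
Check each in increasing order: 32^1 ≡ 32;  32^2 ≡ 217;  32^4 ≡ 14;  32^67 ≡ 187;  32^134 ≡ 268;  32^268 ≡ 1.
Smallest exponent giving 1 is 268.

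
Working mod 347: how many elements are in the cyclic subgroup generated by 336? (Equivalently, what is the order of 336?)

The order of 336 must divide p − 1 = 346 = 2 · 173.
Divisors: 1, 2, 173, 346.
Check each in increasing order: 336^1 ≡ 336;  336^2 ≡ 121;  336^173 ≡ 346;  336^346 ≡ 1.
Smallest exponent giving 1 is 346.

346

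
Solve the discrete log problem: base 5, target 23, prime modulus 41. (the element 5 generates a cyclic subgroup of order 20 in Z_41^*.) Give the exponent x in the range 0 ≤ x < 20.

Successive powers of 5 modulo 41:
  5^0=1  5^1=5  5^2=25  5^3=2  5^4=10  5^5=9
  5^6=4  5^7=20  5^8=18  5^9=8  5^10=40  5^11=36
  5^12=16  5^13=39  5^14=31  5^15=32  5^16=37  5^17=21
  5^18=23
So 5^18 ≡ 23 (mod 41), giving x = 18.

18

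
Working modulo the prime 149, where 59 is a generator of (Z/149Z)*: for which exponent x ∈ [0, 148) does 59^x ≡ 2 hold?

Successive powers of 59 modulo 149:
  59^0=1  59^1=59  59^2=54  59^3=57  59^4=85  59^5=98
  59^6=120  59^7=77  59^8=73  59^9=135  59^10=68  59^11=138
  59^12=96  59^13=2
So 59^13 ≡ 2 (mod 149), giving x = 13.

13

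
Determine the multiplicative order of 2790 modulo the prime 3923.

1961

The order of 2790 must divide p − 1 = 3922 = 2 · 37 · 53.
Divisors: 1, 2, 37, 53, 74, 106, 1961, 3922.
Check each in increasing order: 2790^1 ≡ 2790;  2790^2 ≡ 868;  2790^37 ≡ 1521;  2790^53 ≡ 70;  2790^74 ≡ 2794;  2790^106 ≡ 977;  2790^1961 ≡ 1.
Smallest exponent giving 1 is 1961.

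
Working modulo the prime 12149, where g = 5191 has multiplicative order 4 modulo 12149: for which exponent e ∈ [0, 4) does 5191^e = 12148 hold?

2

Successive powers of 5191 modulo 12149:
  5191^0=1  5191^1=5191  5191^2=12148
So 5191^2 ≡ 12148 (mod 12149), giving e = 2.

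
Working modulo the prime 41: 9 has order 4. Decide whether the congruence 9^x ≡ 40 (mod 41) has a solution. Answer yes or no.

40 ∈ ⟨9⟩ iff 40^4 ≡ 1 (mod 41), since |⟨9⟩| = 4.
40^4 mod 41 = 1.
Since 1 = 1, 40 lies in the subgroup.

yes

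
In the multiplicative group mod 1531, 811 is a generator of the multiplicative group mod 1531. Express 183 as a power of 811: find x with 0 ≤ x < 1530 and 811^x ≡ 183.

952

Baby-step giant-step with m = ceil(sqrt(1530)) = 40.
Baby table (811^j mod 1531 for j=0..39):
  0:1  1:811  2:922  3:614  4:379  5:1169  6:370  7:1525
  8:1258  9:592  10:909  11:788  12:641  13:842  14:36  15:107
  16:1041  17:670  18:1396  19:747  20:1072  21:1315  22:889  23:1409
  24:573  25:810  26:111  27:1223  28:1296  29:790  30:732  31:1155
  32:1264  33:865  34:317  35:1410  36:1384  37:201  38:725  39:71
Giant step factor: 811^(-40) ≡ 1372 (mod 1531).
Scan 183·1372^i mod 1531 for i = 0, 1, …:
  i=0: 183   i=1: 1523   i=2: 1272   i=3: 1375
  i=4: 308   i=5: 20   i=6: 1413   i=7: 390
  i=8: 761   i=9: 1481     …   i=22: 175
  i=23: 1264
Match at i=23, j=32: x = 23·40 + 32 = 952.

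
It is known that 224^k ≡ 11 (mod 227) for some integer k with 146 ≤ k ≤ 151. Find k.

Compute 224^146 mod 227 = 203, then multiply by 224 repeatedly:
  224^146=203  224^147=72  224^148=11
Found 11 at exponent 148.

148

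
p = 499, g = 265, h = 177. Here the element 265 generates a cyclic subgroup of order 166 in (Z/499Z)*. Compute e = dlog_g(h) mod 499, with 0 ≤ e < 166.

Baby-step giant-step with m = ceil(sqrt(166)) = 13.
Baby table (265^j mod 499 for j=0..12):
  0:1  1:265  2:365  3:418  4:491  5:375  6:74  7:149
  8:64  9:493  10:406  11:305  12:486
Giant step factor: 265^(-13) ≡ 52 (mod 499).
Scan 177·52^i mod 499 for i = 0, 1, …:
  i=0: 177   i=1: 222   i=2: 67   i=3: 490
  i=4: 31   i=5: 115   i=6: 491
Match at i=6, j=4: e = 6·13 + 4 = 82.

82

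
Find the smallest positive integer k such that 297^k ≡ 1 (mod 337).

16

The order of 297 must divide p − 1 = 336 = 2^4 · 3 · 7.
Divisors: 1, 2, 3, 4, 6, 7, 8, 12, 14, 16, 21, 24, 28, 42, 48, 56, 84, 112, 168, 336.
Check each in increasing order: 297^1 ≡ 297;  297^2 ≡ 252;  297^3 ≡ 30;  297^4 ≡ 148;  297^6 ≡ 226;  297^7 ≡ 59;  297^8 ≡ 336;  297^12 ≡ 189;  297^14 ≡ 111;  297^16 ≡ 1.
Smallest exponent giving 1 is 16.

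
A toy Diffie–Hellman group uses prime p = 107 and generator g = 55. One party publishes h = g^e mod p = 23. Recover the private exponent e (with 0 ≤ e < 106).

Baby-step giant-step with m = ceil(sqrt(106)) = 11.
Baby table (55^j mod 107 for j=0..10):
  0:1  1:55  2:29  3:97  4:92  5:31  6:100  7:43
  8:11  9:70  10:105
Giant step factor: 55^(-11) ≡ 71 (mod 107).
Scan 23·71^i mod 107 for i = 0, 1, …:
  i=0: 23   i=1: 28   i=2: 62   i=3: 15
  i=4: 102   i=5: 73   i=6: 47   i=7: 20
  i=8: 29
Match at i=8, j=2: e = 8·11 + 2 = 90.

90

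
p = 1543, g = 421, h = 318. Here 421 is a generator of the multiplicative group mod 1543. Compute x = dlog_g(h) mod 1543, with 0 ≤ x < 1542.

1181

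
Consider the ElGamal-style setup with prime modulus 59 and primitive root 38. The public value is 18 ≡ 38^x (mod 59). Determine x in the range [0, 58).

13

Baby-step giant-step with m = ceil(sqrt(58)) = 8.
Baby table (38^j mod 59 for j=0..7):
  0:1  1:38  2:28  3:2  4:17  5:56  6:4  7:34
Giant step factor: 38^(-8) ≡ 49 (mod 59).
Scan 18·49^i mod 59 for i = 0, 1, …:
  i=0: 18   i=1: 56
Match at i=1, j=5: x = 1·8 + 5 = 13.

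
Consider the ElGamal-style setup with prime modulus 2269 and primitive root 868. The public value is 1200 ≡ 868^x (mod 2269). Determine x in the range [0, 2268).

Baby-step giant-step with m = ceil(sqrt(2268)) = 48.
Baby table (868^j mod 2269 for j=0..47):
  0:1  1:868  2:116  3:852  4:2111  5:1265  6:2093  7:1524
  8:5  9:2071  10:580  11:1991  12:1479  13:1787  14:1389  15:813
  16:25  17:1279  18:631  19:879  20:588  21:2128  22:138  23:1796
  24:125  25:1857  26:886  27:2126  28:671  29:1564  30:690  31:2173
  32:625  33:209  34:2161  35:1554  36:1086  37:1013  38:1181  39:1789
  40:856  41:1045  42:1729  43:963  44:892  45:527  46:1367  47:2138
Giant step factor: 868^(-48) ≡ 642 (mod 2269).
Scan 1200·642^i mod 2269 for i = 0, 1, …:
  i=0: 1200   i=1: 1209   i=2: 180   i=3: 2110
  i=4: 27   i=5: 1451   i=6: 1252   i=7: 558
  i=8: 2003   i=9: 1672     …   i=19: 911
  i=20: 1729
Match at i=20, j=42: x = 20·48 + 42 = 1002.

1002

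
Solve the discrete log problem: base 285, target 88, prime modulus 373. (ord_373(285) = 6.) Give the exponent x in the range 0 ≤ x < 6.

4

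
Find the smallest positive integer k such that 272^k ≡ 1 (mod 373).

186

The order of 272 must divide p − 1 = 372 = 2^2 · 3 · 31.
Divisors: 1, 2, 3, 4, 6, 12, 31, 62, 93, 124, 186, 372.
Check each in increasing order: 272^1 ≡ 272;  272^2 ≡ 130;  272^3 ≡ 298;  272^4 ≡ 115;  272^6 ≡ 30;  272^12 ≡ 154;  272^31 ≡ 89;  272^62 ≡ 88;  272^93 ≡ 372;  272^124 ≡ 284;  272^186 ≡ 1.
Smallest exponent giving 1 is 186.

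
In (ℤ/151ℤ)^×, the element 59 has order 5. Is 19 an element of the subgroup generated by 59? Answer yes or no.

yes

⟨59⟩ has order 5; its elements mod 151 are {1, 8, 19, 59, 64}.
19 is in this set.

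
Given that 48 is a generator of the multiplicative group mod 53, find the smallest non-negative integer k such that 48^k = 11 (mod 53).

30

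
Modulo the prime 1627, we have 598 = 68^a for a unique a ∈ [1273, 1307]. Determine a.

1274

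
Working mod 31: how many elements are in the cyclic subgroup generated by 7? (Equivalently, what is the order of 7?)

15

The order of 7 must divide p − 1 = 30 = 2 · 3 · 5.
Divisors: 1, 2, 3, 5, 6, 10, 15, 30.
Check each in increasing order: 7^1 ≡ 7;  7^2 ≡ 18;  7^3 ≡ 2;  7^5 ≡ 5;  7^6 ≡ 4;  7^10 ≡ 25;  7^15 ≡ 1.
Smallest exponent giving 1 is 15.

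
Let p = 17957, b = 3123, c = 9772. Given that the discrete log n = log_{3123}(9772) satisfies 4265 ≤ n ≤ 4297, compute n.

4266

Compute 3123^4265 mod 17957 = 9272, then multiply by 3123 repeatedly:
  3123^4265=9272  3123^4266=9772
Found 9772 at exponent 4266.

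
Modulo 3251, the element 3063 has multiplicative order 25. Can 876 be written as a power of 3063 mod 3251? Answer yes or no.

no

876 ∈ ⟨3063⟩ iff 876^25 ≡ 1 (mod 3251), since |⟨3063⟩| = 25.
876^25 mod 3251 = 2049.
Since 2049 ≠ 1, 876 does not lie in the subgroup.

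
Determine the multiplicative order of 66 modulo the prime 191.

The order of 66 must divide p − 1 = 190 = 2 · 5 · 19.
Divisors: 1, 2, 5, 10, 19, 38, 95, 190.
Check each in increasing order: 66^1 ≡ 66;  66^2 ≡ 154;  66^5 ≡ 11;  66^10 ≡ 121;  66^19 ≡ 190;  66^38 ≡ 1.
Smallest exponent giving 1 is 38.

38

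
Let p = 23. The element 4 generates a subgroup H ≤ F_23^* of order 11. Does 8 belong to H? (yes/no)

yes

8 ∈ ⟨4⟩ iff 8^11 ≡ 1 (mod 23), since |⟨4⟩| = 11.
8^11 mod 23 = 1.
Since 1 = 1, 8 lies in the subgroup.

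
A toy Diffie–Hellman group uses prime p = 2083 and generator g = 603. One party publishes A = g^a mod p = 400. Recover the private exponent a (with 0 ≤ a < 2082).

1416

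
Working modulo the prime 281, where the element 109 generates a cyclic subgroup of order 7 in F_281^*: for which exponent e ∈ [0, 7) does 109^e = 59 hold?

4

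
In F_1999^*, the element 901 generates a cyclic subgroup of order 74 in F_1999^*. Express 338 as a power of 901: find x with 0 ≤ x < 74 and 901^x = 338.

72

Baby-step giant-step with m = ceil(sqrt(74)) = 9.
Baby table (901^j mod 1999 for j=0..8):
  0:1  1:901  2:207  3:600  4:870  5:262  6:180  7:261
  8:1278
Giant step factor: 901^(-9) ≡ 1962 (mod 1999).
Scan 338·1962^i mod 1999 for i = 0, 1, …:
  i=0: 338   i=1: 1487   i=2: 953   i=3: 721
  i=4: 1309   i=5: 1542   i=6: 917   i=7: 54
  i=8: 1
Match at i=8, j=0: x = 8·9 + 0 = 72.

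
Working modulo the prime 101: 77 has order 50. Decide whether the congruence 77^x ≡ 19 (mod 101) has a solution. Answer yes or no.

yes

19 ∈ ⟨77⟩ iff 19^50 ≡ 1 (mod 101), since |⟨77⟩| = 50.
19^50 mod 101 = 1.
Since 1 = 1, 19 lies in the subgroup.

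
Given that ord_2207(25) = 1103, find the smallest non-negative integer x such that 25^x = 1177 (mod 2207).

777

Baby-step giant-step with m = ceil(sqrt(1103)) = 34.
Baby table (25^j mod 2207 for j=0..33):
  0:1  1:25  2:625  3:176  4:2193  5:1857  6:78  7:1950
  8:196  9:486  10:1115  11:1391  12:1670  13:2024  14:2046  15:389
  16:897  17:355  18:47  19:1175  20:684  21:1651  22:1549  23:1206
  24:1459  25:1163  26:384  27:772  28:1644  29:1374  30:1245  31:227
  32:1261  33:627
Giant step factor: 25^(-34) ≡ 1416 (mod 2207).
Scan 1177·1416^i mod 2207 for i = 0, 1, …:
  i=0: 1177   i=1: 347   i=2: 1398   i=3: 2096
  i=4: 1728   i=5: 1492   i=6: 573   i=7: 1399
  i=8: 1305   i=9: 621     …   i=21: 1544
  i=22: 1374
Match at i=22, j=29: x = 22·34 + 29 = 777.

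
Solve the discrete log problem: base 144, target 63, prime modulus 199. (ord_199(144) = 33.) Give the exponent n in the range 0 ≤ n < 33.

Successive powers of 144 modulo 199:
  144^0=1  144^1=144  144^2=40  144^3=188  144^4=8  144^5=157
  144^6=121  144^7=111  144^8=64  144^9=62  144^10=172  144^11=92
  144^12=114  144^13=98  144^14=182  144^15=139  144^16=116  144^17=187
  144^18=63
So 144^18 ≡ 63 (mod 199), giving n = 18.

18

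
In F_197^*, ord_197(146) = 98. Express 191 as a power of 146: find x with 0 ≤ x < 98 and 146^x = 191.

70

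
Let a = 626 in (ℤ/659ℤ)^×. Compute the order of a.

658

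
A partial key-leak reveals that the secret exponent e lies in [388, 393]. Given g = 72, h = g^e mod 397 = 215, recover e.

Compute 72^388 mod 397 = 9, then multiply by 72 repeatedly:
  72^388=9  72^389=251  72^390=207  72^391=215
Found 215 at exponent 391.

391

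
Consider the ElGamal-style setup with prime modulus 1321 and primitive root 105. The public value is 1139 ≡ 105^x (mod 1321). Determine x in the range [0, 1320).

788

Baby-step giant-step with m = ceil(sqrt(1320)) = 37.
Baby table (105^j mod 1321 for j=0..36):
  0:1  1:105  2:457  3:429  4:131  5:545  6:422  7:717
  8:1309  9:61  10:1121  11:136  12:1070  13:65  14:220  15:643
  16:144  17:589  18:1079  19:1010  20:370  21:541  22:2  23:210
  24:914  25:858  26:262  27:1090  28:844  29:113  30:1297  31:122
  32:921  33:272  34:819  35:130  36:440
Giant step factor: 105^(-37) ≡ 1170 (mod 1321).
Scan 1139·1170^i mod 1321 for i = 0, 1, …:
  i=0: 1139   i=1: 1062   i=2: 800   i=3: 732
  i=4: 432   i=5: 818   i=6: 656   i=7: 19
  i=8: 1094   i=9: 1252     …   i=20: 524
  i=21: 136
Match at i=21, j=11: x = 21·37 + 11 = 788.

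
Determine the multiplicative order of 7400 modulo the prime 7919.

The order of 7400 must divide p − 1 = 7918 = 2 · 37 · 107.
Divisors: 1, 2, 37, 74, 107, 214, 3959, 7918.
Check each in increasing order: 7400^1 ≡ 7400;  7400^2 ≡ 115;  7400^37 ≡ 2253;  7400^74 ≡ 7849;  7400^107 ≡ 1015;  7400^214 ≡ 755;  7400^3959 ≡ 1.
Smallest exponent giving 1 is 3959.

3959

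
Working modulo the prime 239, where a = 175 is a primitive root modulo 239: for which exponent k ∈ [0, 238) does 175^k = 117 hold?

11

Baby-step giant-step with m = ceil(sqrt(238)) = 16.
Baby table (175^j mod 239 for j=0..15):
  0:1  1:175  2:33  3:39  4:133  5:92  6:87  7:168
  8:3  9:47  10:99  11:117  12:160  13:37  14:22  15:26
Giant step factor: 175^(-16) ≡ 186 (mod 239).
Scan 117·186^i mod 239 for i = 0, 1, …:
  i=0: 117
Match at i=0, j=11: k = 0·16 + 11 = 11.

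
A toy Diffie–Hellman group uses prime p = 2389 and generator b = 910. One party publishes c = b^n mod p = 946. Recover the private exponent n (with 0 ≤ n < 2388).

Baby-step giant-step with m = ceil(sqrt(2388)) = 49.
Baby table (910^j mod 2389 for j=0..48):
  0:1  1:910  2:1506  3:1563  4:875  5:713  6:1411  7:1117
  8:1145  9:346  10:1901  11:274  12:884  13:1736  14:631  15:850
  16:1853  17:1985  18:266  19:771  20:1633  21:72  22:1017  23:927
  24:253  25:886  26:1167  27:1254  28:1587  29:1214  30:1022  31:699
  32:616  33:1534  34:764  35:41  36:1475  37:2021  38:1969  39:40
  40:565  41:515  42:406  43:1554  44:2241  45:1493  46:1678  47:409
  48:1895
Giant step factor: 910^(-49) ≡ 1903 (mod 2389).
Scan 946·1903^i mod 2389 for i = 0, 1, …:
  i=0: 946   i=1: 1321   i=2: 635   i=3: 1960
  i=4: 651   i=5: 1351   i=6: 389   i=7: 2066
  i=8: 1693   i=9: 1407     …   i=41: 267
  i=42: 1633
Match at i=42, j=20: n = 42·49 + 20 = 2078.

2078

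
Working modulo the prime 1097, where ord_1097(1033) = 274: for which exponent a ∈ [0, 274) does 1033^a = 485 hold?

Baby-step giant-step with m = ceil(sqrt(274)) = 17.
Baby table (1033^j mod 1097 for j=0..16):
  0:1  1:1033  2:805  3:39  4:795  5:679  6:424  7:289
  8:153  9:81  10:301  11:482  12:965  13:769  14:149  15:337
  16:372
Giant step factor: 1033^(-17) ≡ 212 (mod 1097).
Scan 485·212^i mod 1097 for i = 0, 1, …:
  i=0: 485   i=1: 799   i=2: 450   i=3: 1058
  i=4: 508   i=5: 190   i=6: 788   i=7: 312
  i=8: 324   i=9: 674   i=10: 278   i=11: 795
Match at i=11, j=4: a = 11·17 + 4 = 191.

191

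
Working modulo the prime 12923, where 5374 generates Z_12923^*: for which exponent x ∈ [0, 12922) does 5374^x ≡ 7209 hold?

1508

Baby-step giant-step with m = ceil(sqrt(12922)) = 114.
Baby table (5374^j mod 12923 for j=0..113):
  0:1  1:5374  2:9894  3:5134  4:12434  5:8406  6:7959  7:9459
  8:6507  9:11903  10:10795  11:983  12:10058  13:7706  14:6752  15:10387
  16:5301  17:5282  18:6560  19:12419  20:5334  21:1702  22:9987  23:919
  24:2120  25:7717  26:1251  27:2914  28:10083  29:12826  30:8565  31:9507
  32:5999  33:8664  34:11690  35:3357  36:10  37:2048  38:8479  39:12571
  40:8033  41:6522  42:2052  43:4129  44:455  45:2723  46:4566  47:9830
  48:10119  49:12445  50:2905  51:486  52:1318  53:1128  54:985  55:7883
  56:1648  57:4097  58:9409  59:9190  60:8277  61:12555  62:12510  63:3294
  64:10369  65:11953  66:8112  67:4609  68:8298  69:9102  70:593  71:7724
  72:100  73:7557  74:7252  75:9403  76:2792  77:605  78:7597  79:2521
  80:4550  81:1384  82:6891  83:7839  84:10729  85:8143  86:3204  87:4860
  88:257  89:11280  90:9850  91:1292  92:3557  93:2201  94:3629  95:1439
  96:5232  97:9243  98:8793  99:7094  100:306  101:3223  102:3582  103:7321
  104:5442  105:559  106:5930  107:12625  108:1000  109:10955  110:7905  111:3569
  112:2074  113:6050
Giant step factor: 5374^(-114) ≡ 1739 (mod 12923).
Scan 7209·1739^i mod 12923 for i = 0, 1, …:
  i=0: 7209   i=1: 1141   i=2: 6980   i=3: 3523
  i=4: 995   i=5: 11546   i=6: 9075   i=7: 2442
  i=8: 7894   i=9: 3440   i=10: 11734   i=11: 9
  i=12: 2728   i=13: 1251
Match at i=13, j=26: x = 13·114 + 26 = 1508.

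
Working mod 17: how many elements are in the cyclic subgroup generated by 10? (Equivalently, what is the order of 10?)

16

The order of 10 must divide p − 1 = 16 = 2^4.
Divisors: 1, 2, 4, 8, 16.
Check each in increasing order: 10^1 ≡ 10;  10^2 ≡ 15;  10^4 ≡ 4;  10^8 ≡ 16;  10^16 ≡ 1.
Smallest exponent giving 1 is 16.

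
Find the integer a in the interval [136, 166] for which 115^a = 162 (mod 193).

Compute 115^136 mod 193 = 138, then multiply by 115 repeatedly:
  115^136=138  115^137=44  115^138=42  115^139=5  115^140=189
  115^141=119  115^142=175  115^143=53  115^144=112  115^145=142
  115^146=118  115^147=60  115^148=145  115^149=77  115^150=170
  115^151=57  115^152=186  115^153=160  115^154=65  115^155=141
  115^156=3  115^157=152  115^158=110  115^159=105  115^160=109
  115^161=183  115^162=8  115^163=148  115^164=36  115^165=87
  115^166=162
Found 162 at exponent 166.

166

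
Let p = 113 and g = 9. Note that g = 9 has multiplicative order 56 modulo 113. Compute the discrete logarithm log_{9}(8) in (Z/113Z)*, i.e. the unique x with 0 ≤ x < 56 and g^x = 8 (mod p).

Successive powers of 9 modulo 113:
  9^0=1  9^1=9  9^2=81  9^3=51  9^4=7  9^5=63
  9^6=2  9^7=18  9^8=49  9^9=102  9^10=14  9^11=13
  9^12=4  9^13=36  9^14=98  9^15=91  9^16=28  9^17=26
  9^18=8
So 9^18 ≡ 8 (mod 113), giving x = 18.

18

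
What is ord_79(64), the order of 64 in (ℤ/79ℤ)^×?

The order of 64 must divide p − 1 = 78 = 2 · 3 · 13.
Divisors: 1, 2, 3, 6, 13, 26, 39, 78.
Check each in increasing order: 64^1 ≡ 64;  64^2 ≡ 67;  64^3 ≡ 22;  64^6 ≡ 10;  64^13 ≡ 1.
Smallest exponent giving 1 is 13.

13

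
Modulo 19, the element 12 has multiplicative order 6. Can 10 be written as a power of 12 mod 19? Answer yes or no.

no

⟨12⟩ has order 6; its elements mod 19 are {1, 7, 8, 11, 12, 18}.
10 is not in this set.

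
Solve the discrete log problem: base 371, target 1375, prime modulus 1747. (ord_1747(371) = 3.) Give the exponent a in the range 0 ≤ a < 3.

2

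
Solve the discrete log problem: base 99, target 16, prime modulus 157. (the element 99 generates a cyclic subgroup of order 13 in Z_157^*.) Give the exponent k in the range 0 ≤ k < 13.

7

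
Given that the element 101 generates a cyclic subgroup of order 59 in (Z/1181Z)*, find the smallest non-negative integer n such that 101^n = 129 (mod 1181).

4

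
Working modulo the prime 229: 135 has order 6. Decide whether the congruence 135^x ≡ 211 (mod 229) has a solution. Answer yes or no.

211 ∈ ⟨135⟩ iff 211^6 ≡ 1 (mod 229), since |⟨135⟩| = 6.
211^6 mod 229 = 228.
Since 228 ≠ 1, 211 does not lie in the subgroup.

no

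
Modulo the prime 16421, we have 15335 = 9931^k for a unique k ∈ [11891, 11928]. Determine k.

11901

Compute 9931^11891 mod 16421 = 11391, then multiply by 9931 repeatedly:
  9931^11891=11391  9931^11892=16173  9931^11893=262  9931^11894=7404  9931^11895=12307
  9931^11896=15735  9931^11897=2049  9931^11898=3000  9931^11899=5306  9931^11900=15318
  9931^11901=15335
Found 15335 at exponent 11901.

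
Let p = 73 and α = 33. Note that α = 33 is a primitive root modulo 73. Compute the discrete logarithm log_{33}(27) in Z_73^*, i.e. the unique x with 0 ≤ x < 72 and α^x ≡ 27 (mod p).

Successive powers of 33 modulo 73:
  33^0=1  33^1=33  33^2=67  33^3=21  33^4=36  33^5=20
  33^6=3  33^7=26  33^8=55  33^9=63  33^10=35  33^11=60
  33^12=9  33^13=5  33^14=19  33^15=43  33^16=32  33^17=34
  33^18=27
So 33^18 ≡ 27 (mod 73), giving x = 18.

18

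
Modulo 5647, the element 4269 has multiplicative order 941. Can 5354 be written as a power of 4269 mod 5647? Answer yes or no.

no

5354 ∈ ⟨4269⟩ iff 5354^941 ≡ 1 (mod 5647), since |⟨4269⟩| = 941.
5354^941 mod 5647 = 4793.
Since 4793 ≠ 1, 5354 does not lie in the subgroup.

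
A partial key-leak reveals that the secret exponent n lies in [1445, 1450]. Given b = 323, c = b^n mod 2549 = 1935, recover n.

1445

Compute 323^1445 mod 2549 = 1935, then multiply by 323 repeatedly:
  323^1445=1935
Found 1935 at exponent 1445.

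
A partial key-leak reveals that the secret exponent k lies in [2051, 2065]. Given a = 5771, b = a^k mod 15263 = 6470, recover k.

Compute 5771^2051 mod 15263 = 5167, then multiply by 5771 repeatedly:
  5771^2051=5167  5771^2052=10118  5771^2053=10003  5771^2054=2647  5771^2055=12837
  5771^2056=10988  5771^2057=9246  5771^2058=14481  5771^2059=4926  5771^2060=8240
  5771^2061=8795  5771^2062=6470
Found 6470 at exponent 2062.

2062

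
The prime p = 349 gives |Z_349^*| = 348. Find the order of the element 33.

The order of 33 must divide p − 1 = 348 = 2^2 · 3 · 29.
Divisors: 1, 2, 3, 4, 6, 12, 29, 58, 87, 116, 174, 348.
Check each in increasing order: 33^1 ≡ 33;  33^2 ≡ 42;  33^3 ≡ 339;  33^4 ≡ 19;  33^6 ≡ 100;  33^12 ≡ 228;  33^29 ≡ 160;  33^58 ≡ 123;  33^87 ≡ 136;  33^116 ≡ 122;  33^174 ≡ 348;  33^348 ≡ 1.
Smallest exponent giving 1 is 348.

348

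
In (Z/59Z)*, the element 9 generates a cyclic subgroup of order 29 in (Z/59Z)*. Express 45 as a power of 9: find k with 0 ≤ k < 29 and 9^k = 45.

26

Successive powers of 9 modulo 59:
  9^0=1  9^1=9  9^2=22  9^3=21  9^4=12  9^5=49
  9^6=28  9^7=16  9^8=26  9^9=57  9^10=41  9^11=15
  9^12=17  9^13=35  9^14=20  9^15=3  9^16=27  9^17=7
  9^18=4  9^19=36  9^20=29  9^21=25  9^22=48  9^23=19
  9^24=53  9^25=5  9^26=45
So 9^26 ≡ 45 (mod 59), giving k = 26.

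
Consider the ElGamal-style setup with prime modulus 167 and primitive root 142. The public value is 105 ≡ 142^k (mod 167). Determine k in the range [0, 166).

Baby-step giant-step with m = ceil(sqrt(166)) = 13.
Baby table (142^j mod 167 for j=0..12):
  0:1  1:142  2:124  3:73  4:12  5:34  6:152  7:41
  8:144  9:74  10:154  11:158  12:58
Giant step factor: 142^(-13) ≡ 104 (mod 167).
Scan 105·104^i mod 167 for i = 0, 1, …:
  i=0: 105   i=1: 65   i=2: 80   i=3: 137
  i=4: 53   i=5: 1
Match at i=5, j=0: k = 5·13 + 0 = 65.

65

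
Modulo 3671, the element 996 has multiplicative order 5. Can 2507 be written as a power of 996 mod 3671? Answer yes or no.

no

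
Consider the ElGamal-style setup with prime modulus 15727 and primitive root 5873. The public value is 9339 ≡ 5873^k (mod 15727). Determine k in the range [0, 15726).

5427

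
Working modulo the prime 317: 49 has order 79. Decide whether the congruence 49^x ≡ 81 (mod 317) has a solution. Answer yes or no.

81 ∈ ⟨49⟩ iff 81^79 ≡ 1 (mod 317), since |⟨49⟩| = 79.
81^79 mod 317 = 1.
Since 1 = 1, 81 lies in the subgroup.

yes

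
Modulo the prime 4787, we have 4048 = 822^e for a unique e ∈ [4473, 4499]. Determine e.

4477

Compute 822^4473 mod 4787 = 654, then multiply by 822 repeatedly:
  822^4473=654  822^4474=1444  822^4475=4579  822^4476=1356  822^4477=4048
Found 4048 at exponent 4477.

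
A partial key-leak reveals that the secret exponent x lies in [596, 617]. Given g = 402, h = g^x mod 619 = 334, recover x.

615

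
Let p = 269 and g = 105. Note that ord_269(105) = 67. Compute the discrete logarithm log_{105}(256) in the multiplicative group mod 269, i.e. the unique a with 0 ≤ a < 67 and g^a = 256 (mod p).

Baby-step giant-step with m = ceil(sqrt(67)) = 9.
Baby table (105^j mod 269 for j=0..8):
  0:1  1:105  2:265  3:118  4:16  5:66  6:205  7:5
  8:256
Giant step factor: 105^(-9) ≡ 121 (mod 269).
Scan 256·121^i mod 269 for i = 0, 1, …:
  i=0: 256
Match at i=0, j=8: a = 0·9 + 8 = 8.

8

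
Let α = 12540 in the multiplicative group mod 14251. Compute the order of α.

475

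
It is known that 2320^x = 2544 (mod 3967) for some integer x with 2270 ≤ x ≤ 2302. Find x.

Compute 2320^2270 mod 3967 = 3129, then multiply by 2320 repeatedly:
  2320^2270=3129  2320^2271=3637  2320^2272=31  2320^2273=514  2320^2274=2380
  2320^2275=3503  2320^2276=2544
Found 2544 at exponent 2276.

2276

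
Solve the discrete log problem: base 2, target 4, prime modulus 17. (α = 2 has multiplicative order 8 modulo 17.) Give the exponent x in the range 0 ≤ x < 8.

2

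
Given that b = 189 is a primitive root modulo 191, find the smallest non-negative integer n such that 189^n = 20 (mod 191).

Baby-step giant-step with m = ceil(sqrt(190)) = 14.
Baby table (189^j mod 191 for j=0..13):
  0:1  1:189  2:4  3:183  4:16  5:159  6:64  7:63
  8:65  9:61  10:69  11:53  12:85  13:21
Giant step factor: 189^(-14) ≡ 50 (mod 191).
Scan 20·50^i mod 191 for i = 0, 1, …:
  i=0: 20   i=1: 45   i=2: 149   i=3: 1
Match at i=3, j=0: n = 3·14 + 0 = 42.

42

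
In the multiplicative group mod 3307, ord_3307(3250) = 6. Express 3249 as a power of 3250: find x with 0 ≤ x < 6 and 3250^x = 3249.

2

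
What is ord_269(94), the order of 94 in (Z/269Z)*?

268

The order of 94 must divide p − 1 = 268 = 2^2 · 67.
Divisors: 1, 2, 4, 67, 134, 268.
Check each in increasing order: 94^1 ≡ 94;  94^2 ≡ 228;  94^4 ≡ 67;  94^67 ≡ 187;  94^134 ≡ 268;  94^268 ≡ 1.
Smallest exponent giving 1 is 268.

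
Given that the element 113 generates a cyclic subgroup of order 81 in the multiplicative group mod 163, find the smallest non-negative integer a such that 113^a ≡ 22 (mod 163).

Successive powers of 113 modulo 163:
  113^0=1  113^1=113  113^2=55  113^3=21  113^4=91  113^5=14
  113^6=115  113^7=118  113^8=131  113^9=133  113^10=33  113^11=143
  113^12=22
So 113^12 ≡ 22 (mod 163), giving a = 12.

12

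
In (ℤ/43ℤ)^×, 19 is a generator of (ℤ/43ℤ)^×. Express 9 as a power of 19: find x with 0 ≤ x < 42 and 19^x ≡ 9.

20

Successive powers of 19 modulo 43:
  19^0=1  19^1=19  19^2=17  19^3=22  19^4=31  19^5=30
  19^6=11  19^7=37  19^8=15  19^9=27  19^10=40  19^11=29
  19^12=35  19^13=20  19^14=36  19^15=39  19^16=10  19^17=18
  19^18=41  19^19=5  19^20=9
So 19^20 ≡ 9 (mod 43), giving x = 20.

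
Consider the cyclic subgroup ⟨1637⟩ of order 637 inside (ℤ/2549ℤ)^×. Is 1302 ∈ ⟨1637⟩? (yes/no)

1302 ∈ ⟨1637⟩ iff 1302^637 ≡ 1 (mod 2549), since |⟨1637⟩| = 637.
1302^637 mod 2549 = 1.
Since 1 = 1, 1302 lies in the subgroup.

yes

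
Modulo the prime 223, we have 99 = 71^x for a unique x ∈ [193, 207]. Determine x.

Compute 71^193 mod 223 = 99, then multiply by 71 repeatedly:
  71^193=99
Found 99 at exponent 193.

193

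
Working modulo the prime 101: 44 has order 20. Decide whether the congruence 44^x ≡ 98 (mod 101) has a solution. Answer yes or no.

no

⟨44⟩ has order 20; its elements mod 101 are {1, 6, 10, 14, 17, 32, 36, 39, 41, 44, 57, 60, 62, 65, 69, 84, 87, 91, 95, 100}.
98 is not in this set.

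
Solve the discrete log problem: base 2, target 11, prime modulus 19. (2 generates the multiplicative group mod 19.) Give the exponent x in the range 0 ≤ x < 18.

12

Successive powers of 2 modulo 19:
  2^0=1  2^1=2  2^2=4  2^3=8  2^4=16  2^5=13
  2^6=7  2^7=14  2^8=9  2^9=18  2^10=17  2^11=15
  2^12=11
So 2^12 ≡ 11 (mod 19), giving x = 12.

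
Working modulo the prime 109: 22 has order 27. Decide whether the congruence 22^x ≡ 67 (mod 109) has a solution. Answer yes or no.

67 ∈ ⟨22⟩ iff 67^27 ≡ 1 (mod 109), since |⟨22⟩| = 27.
67^27 mod 109 = 76.
Since 76 ≠ 1, 67 does not lie in the subgroup.

no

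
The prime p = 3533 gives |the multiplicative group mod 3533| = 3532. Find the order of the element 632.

1766

The order of 632 must divide p − 1 = 3532 = 2^2 · 883.
Divisors: 1, 2, 4, 883, 1766, 3532.
Check each in increasing order: 632^1 ≡ 632;  632^2 ≡ 195;  632^4 ≡ 2695;  632^883 ≡ 3532;  632^1766 ≡ 1.
Smallest exponent giving 1 is 1766.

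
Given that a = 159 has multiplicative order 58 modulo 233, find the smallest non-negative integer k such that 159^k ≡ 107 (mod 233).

53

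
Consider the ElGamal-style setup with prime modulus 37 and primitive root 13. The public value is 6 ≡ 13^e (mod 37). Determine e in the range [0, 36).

9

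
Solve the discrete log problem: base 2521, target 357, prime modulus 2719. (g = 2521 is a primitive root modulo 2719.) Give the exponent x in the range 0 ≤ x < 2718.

Baby-step giant-step with m = ceil(sqrt(2718)) = 53.
Baby table (2521^j mod 2719 for j=0..52):
  0:1  1:2521  2:1138  3:353  4:800  5:2021  6:2254  7:2343
  8:1035  9:1714  10:503  11:1009  12:1424  13:824  14:2707  15:2376
  16:2658  17:1202  18:1276  19:219  20:142  21:1793  22:1175  23:1184
  24:2121  25:1487  26:1945  27:988  28:144  29:1397  30:732  31:1890
  32:1002  33:91  34:1015  35:236  36:2214  37:2106  38:1738  39:1189
  40:1131  41:1739  42:991  43:2269  44:2092  45:1791  46:1571  47:1627
  48:1415  49:2606  50:622  51:1918  52:896
Giant step factor: 2521^(-53) ≡ 1410 (mod 2719).
Scan 357·1410^i mod 2719 for i = 0, 1, …:
  i=0: 357   i=1: 355   i=2: 254   i=3: 1951
  i=4: 2001   i=5: 1807   i=6: 167   i=7: 1636
  i=8: 1048   i=9: 1263     …   i=46: 610
  i=47: 896
Match at i=47, j=52: x = 47·53 + 52 = 2543.

2543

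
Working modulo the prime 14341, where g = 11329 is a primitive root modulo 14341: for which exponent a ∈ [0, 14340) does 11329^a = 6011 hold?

Baby-step giant-step with m = ceil(sqrt(14340)) = 120.
Baby table (11329^j mod 14341 for j=0..119):
  0:1  1:11329  2:8632  3:649  4:9929  5:9178  6:5312  7:4812
  8:5007  9:5648  10:10991  11:8477  12:8597  13:5682  14:8970  15:804
  16:1981  17:13425  18:5520  19:9320  20:7838  21:11571  22:11119  23:10148
  24:9236  25:2708  26:3533  27:13967  28:7890  29:12698  30:1071  31:873
  32:9268  33:6711  34:7278  35:6053  36:10116  37:5233  38:13304  39:11447
  40:11741  41:1014  42:465  43:4838  44:12741  45:624  46:13524  47:8493
  48:3428  49:384  50:5013  51:1917  52:5419  53:12371  54:10807  55:3386
  56:12160  57:994  58:3341  59:4290  60:14102  61:2818  62:2056  63:2640
  64:7575  65:631  66:6781  67:11553  68:7971  69:12523  70:11895  71:10419
  72:10421  73:4397  74:7320  75:8618  76:14135  77:3809  78:92  79:9716
  80:5389  81:2344  82:9985  83:12598  84:1110  85:12474  86:1732  87:3340
  88:7302  89:5470  90:2169  91:6468  92:7803  93:2263  94:10160  95:1774
  96:5905  97:11321  98:4046  99:3298  100:4737  101:1451  102:3593  103:5339
  104:9534  105:8615  106:8830  107:6595  108:12486  109:8611  110:6537  111:749
  112:9890  113:11918  114:12848  115:8183  116:4983  117:6231  118:4597  119:7242
Giant step factor: 11329^(-120) ≡ 3600 (mod 14341).
Scan 6011·3600^i mod 14341 for i = 0, 1, …:
  i=0: 6011   i=1: 13372   i=2: 10804   i=3: 1608
  i=4: 9377   i=5: 12827   i=6: 13521   i=7: 2246
  i=8: 11617   i=9: 2844     …   i=20: 6018
  i=21: 9890
Match at i=21, j=112: a = 21·120 + 112 = 2632.

2632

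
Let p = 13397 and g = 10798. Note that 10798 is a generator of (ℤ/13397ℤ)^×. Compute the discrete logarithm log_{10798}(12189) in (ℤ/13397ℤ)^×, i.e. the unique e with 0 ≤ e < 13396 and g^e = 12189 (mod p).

Baby-step giant-step with m = ceil(sqrt(13396)) = 116.
Baby table (10798^j mod 13397 for j=0..115):
  0:1  1:10798  2:2713  3:9132  4:5416  5:4063  6:10496  7:10585
  8:7023  9:7334  10:2865  11:2597  12:2485  13:12236  14:3114  15:11899
  16:8172  17:8614  18:11998  19:5414  20:9261  21:5070  22:5718  23:9588
  24:12605  25:8667  26:8221  27:1836  28:10965  29:10781  30:6705  31:3202
  32:10936  33:5770  34:8410  35:6314  36:1239  37:8516  38:12157  39:7480
  40:11924  41:10182  42:9454  43:12549  44:6844  45:3660  46:12927  47:2403
  48:11002  49:8397  50:13307  51:6161  52:10373  53:8734  54:8249  55:9446
  56:6547  57:11934  58:10986  59:9790  60:10090  61:7416  62:4099  63:10711
  64:1077  65:850  66:1355  67:1766  68:5337  69:8429  70:10521  71:12595
  72:7863  73:7885  74:4295  75:10393  76:10342  77:8921  78:4528  79:7691
  80:12812  81:6554  82:7138  83:3183  84:6729  85:7811  86:9063  87:10586
  88:4424  89:10047  90:11997  91:8013  92:6548  93:9335  94:302  95:5525
  96:2109  97:11479  98:1198  99:7899  100:8100  101:8184  102:4220  103:4363
  104:7822  105:7268  106:238  107:11097  108:2638  109:3102  110:2896  111:2410
  112:6206  113:594  114:10246  115:3882
Giant step factor: 10798^(-116) ≡ 4310 (mod 13397).
Scan 12189·4310^i mod 13397 for i = 0, 1, …:
  i=0: 12189   i=1: 4953   i=2: 6009   i=3: 2389
  i=4: 7694   i=5: 3565   i=6: 12188   i=7: 643
  i=8: 11548   i=9: 2025     …   i=90: 4514
  i=91: 2896
Match at i=91, j=110: e = 91·116 + 110 = 10666.

10666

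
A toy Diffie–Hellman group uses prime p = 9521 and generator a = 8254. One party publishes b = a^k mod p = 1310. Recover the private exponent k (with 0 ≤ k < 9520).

3394

Baby-step giant-step with m = ceil(sqrt(9520)) = 98.
Baby table (8254^j mod 9521 for j=0..97):
  0:1  1:8254  2:5761  3:3420  4:8436  5:3671  6:4612  7:2490
  8:6142  9:6264  10:4026  11:2314  12:630  13:1554  14:1929  15:2854
  16:1962  17:8648  18:1655  19:7256  20:3934  21:4626  22:3794  23:1107
  24:6539  25:7878  26:6103  27:8072  28:7851  29:2228  30:4861  31:1200
  32:2960  33:954  34:449  35:2377  36:6498  37:2699  38:7927  39:1146
  40:4731  41:4053  42:6189  43:3841  44:8205  45:1197  46:6761  47:2713
  48:9231  49:5632  50:5006  51:7905  52:457  53:1762  54:4981  55:1496
  56:8768  57:1951  58:3543  59:4931  60:7720  61:6348  62:2329  63:667
  64:2280  65:5624  66:5621  67:9422  68:1660  69:921  70:4176  71:2684
  72:7890  73:420  74:1036  75:1286  76:8250  77:1308  78:8939  79:4277
  80:8011  81:8970  82:3084  83:5703  84:738  85:7533  86:5252  87:895
  88:8555  89:5234  90:4659  91:67  92:800  93:5147  94:636  95:3473
  96:7932  97:4332
Giant step factor: 8254^(-98) ≡ 7572 (mod 9521).
Scan 1310·7572^i mod 9521 for i = 0, 1, …:
  i=0: 1310   i=1: 7959   i=2: 7139   i=3: 5791
  i=4: 5247   i=5: 8672   i=6: 7568   i=7: 7518
  i=8: 237   i=9: 4616     …   i=33: 4581
  i=34: 2329
Match at i=34, j=62: k = 34·98 + 62 = 3394.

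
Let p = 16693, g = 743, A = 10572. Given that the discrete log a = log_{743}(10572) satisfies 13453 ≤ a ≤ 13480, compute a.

Compute 743^13453 mod 16693 = 4430, then multiply by 743 repeatedly:
  743^13453=4430  743^13454=2969  743^13455=2491  743^13456=14583  743^13457=1412
  743^13458=14150  743^13459=13553  743^13460=4000  743^13461=646  743^13462=12574
  743^13463=11095  743^13464=13936  743^13465=4788  743^13466=1875  743^13467=7606
  743^13468=9024  743^13469=10939  743^13470=14879  743^13471=4331  743^13472=12877
  743^13473=2522  743^13474=4230  743^13475=4606  743^13476=193  743^13477=9855
  743^13478=10731  743^13479=10572
Found 10572 at exponent 13479.

13479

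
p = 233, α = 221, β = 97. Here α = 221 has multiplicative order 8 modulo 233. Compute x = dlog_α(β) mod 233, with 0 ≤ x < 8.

Successive powers of 221 modulo 233:
  221^0=1  221^1=221  221^2=144  221^3=136  221^4=232  221^5=12
  221^6=89  221^7=97
So 221^7 ≡ 97 (mod 233), giving x = 7.

7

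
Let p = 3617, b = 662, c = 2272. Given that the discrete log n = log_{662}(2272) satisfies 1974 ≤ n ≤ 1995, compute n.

1993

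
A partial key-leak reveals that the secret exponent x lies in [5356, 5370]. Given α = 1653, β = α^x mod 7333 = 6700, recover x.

5359

Compute 1653^5356 mod 7333 = 5450, then multiply by 1653 repeatedly:
  1653^5356=5450  1653^5357=3926  1653^5358=7306  1653^5359=6700
Found 6700 at exponent 5359.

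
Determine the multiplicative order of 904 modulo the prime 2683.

The order of 904 must divide p − 1 = 2682 = 2 · 3^2 · 149.
Divisors: 1, 2, 3, 6, 9, 18, 149, 298, 447, 894, 1341, 2682.
Check each in increasing order: 904^1 ≡ 904;  904^2 ≡ 1584;  904^3 ≡ 1897;  904^6 ≡ 706;  904^9 ≡ 465;  904^18 ≡ 1585;  904^149 ≡ 1904;  904^298 ≡ 483;  904^447 ≡ 2046;  904^894 ≡ 636;  904^1341 ≡ 1.
Smallest exponent giving 1 is 1341.

1341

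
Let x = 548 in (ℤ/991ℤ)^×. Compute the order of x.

99

The order of 548 must divide p − 1 = 990 = 2 · 3^2 · 5 · 11.
Divisors: 1, 2, 3, 5, 6, 9, 10, 11, 15, 18, 22, 30, 33, 45, 55, 66, 90, 99, 110, 165, 198, 330, 495, 990.
Check each in increasing order: 548^1 ≡ 548;  548^2 ≡ 31;  548^3 ≡ 141;  548^5 ≡ 407;  548^6 ≡ 61;  548^9 ≡ 673;  548^10 ≡ 152;  548^11 ≡ 52;  548^15 ≡ 422;  548^18 ≡ 42;  548^22 ≡ 722;  548^30 ≡ 695;  548^33 ≡ 877;  548^45 ≡ 945;  548^55 ≡ 936;  548^66 ≡ 113;  548^90 ≡ 134;  548^99 ≡ 1.
Smallest exponent giving 1 is 99.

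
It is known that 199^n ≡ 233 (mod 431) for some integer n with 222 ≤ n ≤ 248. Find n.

231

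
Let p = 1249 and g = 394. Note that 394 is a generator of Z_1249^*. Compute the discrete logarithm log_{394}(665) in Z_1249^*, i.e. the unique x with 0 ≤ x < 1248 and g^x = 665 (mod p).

992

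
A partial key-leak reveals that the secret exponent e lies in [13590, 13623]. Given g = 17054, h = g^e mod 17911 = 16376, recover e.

13610

Compute 17054^13590 mod 17911 = 13095, then multiply by 17054 repeatedly:
  17054^13590=13095  17054^13591=7782  17054^13592=11629  17054^13593=10374  17054^13594=11249
  17054^13595=13636  17054^13596=9831  17054^13597=10914  17054^13598=14155  17054^13599=12823
  17054^13600=8043  17054^13601=2884  17054^13602=130  17054^13603=13967  17054^13604=12740
  17054^13605=7530  17054^13606=12661  17054^13607=3589  17054^13608=4919  17054^13609=11413
  17054^13610=16376
Found 16376 at exponent 13610.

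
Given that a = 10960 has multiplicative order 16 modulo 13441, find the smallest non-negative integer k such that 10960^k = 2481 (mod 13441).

Successive powers of 10960 modulo 13441:
  10960^0=1  10960^1=10960  10960^2=12824  10960^3=11944  10960^4=4341  10960^5=9661
  10960^6=9803  10960^7=6967  10960^8=13440  10960^9=2481
So 10960^9 ≡ 2481 (mod 13441), giving k = 9.

9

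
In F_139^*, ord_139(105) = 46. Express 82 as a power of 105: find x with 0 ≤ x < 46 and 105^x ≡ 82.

15

Baby-step giant-step with m = ceil(sqrt(46)) = 7.
Baby table (105^j mod 139 for j=0..6):
  0:1  1:105  2:44  3:33  4:129  5:62  6:116
Giant step factor: 105^(-7) ≡ 8 (mod 139).
Scan 82·8^i mod 139 for i = 0, 1, …:
  i=0: 82   i=1: 100   i=2: 105
Match at i=2, j=1: x = 2·7 + 1 = 15.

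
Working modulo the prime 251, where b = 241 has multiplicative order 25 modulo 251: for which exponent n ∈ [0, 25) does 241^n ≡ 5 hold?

12

Successive powers of 241 modulo 251:
  241^0=1  241^1=241  241^2=100  241^3=4  241^4=211  241^5=149
  241^6=16  241^7=91  241^8=94  241^9=64  241^10=113  241^11=125
  241^12=5
So 241^12 ≡ 5 (mod 251), giving n = 12.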